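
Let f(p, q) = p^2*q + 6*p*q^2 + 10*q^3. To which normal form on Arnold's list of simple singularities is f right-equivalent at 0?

The Hessian of f at 0 is [[0, 0], [0, 0]] with rank 0, so corank 2. A Groebner basis of the Jacobian ideal J(f) in C{p,q} is {q^3, p^2 - 6*q^2, p*q + 3*q^2}; counting standard monomials gives mu = 4. Corank 2; j^3 = q*(p^2 + 6*p*q + 10*q^2) splits into three distinct lines over C (the quadratic factor has nonzero discriminant), so D_4.

D_{4}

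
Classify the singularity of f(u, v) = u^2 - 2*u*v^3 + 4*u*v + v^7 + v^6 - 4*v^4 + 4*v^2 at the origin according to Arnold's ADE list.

A6

The Hessian of f at 0 is [[2, 4], [4, 8]] with rank 1, so corank 1. A Groebner basis of the Jacobian ideal J(f) in C{u,v} is {-u + v^3 - 2*v, u^2 + 4*u*v + 4*v^2}; counting standard monomials gives mu = 6. Corank 1: A-series; mu = 6 gives A_6.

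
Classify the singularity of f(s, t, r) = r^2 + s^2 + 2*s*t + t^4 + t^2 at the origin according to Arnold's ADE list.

A_3

The Hessian of f at 0 has rank 2. Corank 1: A-series; mu = 3 gives A_3.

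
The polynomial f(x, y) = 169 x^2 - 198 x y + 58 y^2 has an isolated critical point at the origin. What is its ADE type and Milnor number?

The Hessian of f at 0 is [[338, -198], [-198, 116]] with rank 2, so corank 0. A Groebner basis of the Jacobian ideal J(f) in C{x,y} is {x, y}; counting standard monomials gives mu = 1. Corank 0: nondegenerate Morse point, so A_1.

Type A_{1}, Milnor number mu = 1.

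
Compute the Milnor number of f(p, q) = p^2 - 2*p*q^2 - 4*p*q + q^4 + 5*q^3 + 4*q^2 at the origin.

2

The Hessian of f at 0 has rank 1. Corank 1: A-series; mu = 2 gives A_2.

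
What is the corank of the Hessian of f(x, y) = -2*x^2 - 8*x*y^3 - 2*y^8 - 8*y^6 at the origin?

1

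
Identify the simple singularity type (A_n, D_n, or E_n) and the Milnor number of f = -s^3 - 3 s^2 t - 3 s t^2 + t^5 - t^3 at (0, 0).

The Hessian of f at 0 has rank 0. Corank 2; j^3 = -(s + t)^3 is a perfect cube, so E-series; the 5-jet and mu = 8 give E_8.

Type E_8, Milnor number mu = 8.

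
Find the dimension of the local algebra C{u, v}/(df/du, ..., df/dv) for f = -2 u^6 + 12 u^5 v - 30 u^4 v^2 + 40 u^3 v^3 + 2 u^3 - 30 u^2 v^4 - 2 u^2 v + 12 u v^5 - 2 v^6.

7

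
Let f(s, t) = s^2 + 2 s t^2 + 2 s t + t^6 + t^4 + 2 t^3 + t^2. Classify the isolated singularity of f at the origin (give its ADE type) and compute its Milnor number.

The Hessian of f at 0 has rank 1. Corank 1: A-series; mu = 5 gives A_5.

Type A_{5}, Milnor number mu = 5.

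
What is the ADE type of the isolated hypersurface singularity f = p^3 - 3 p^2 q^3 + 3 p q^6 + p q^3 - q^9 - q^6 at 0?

The Hessian of f at 0 has rank 0. Corank 2; j^3 = p^3 is a perfect cube, so E-series; the 4-jet and mu = 7 give E_7.

E_7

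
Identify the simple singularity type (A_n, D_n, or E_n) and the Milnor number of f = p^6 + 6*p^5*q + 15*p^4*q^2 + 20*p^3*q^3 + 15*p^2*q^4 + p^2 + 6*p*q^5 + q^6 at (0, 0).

Type A_{5}, Milnor number mu = 5.

The Hessian of f at 0 has rank 1. Corank 1: A-series; mu = 5 gives A_5.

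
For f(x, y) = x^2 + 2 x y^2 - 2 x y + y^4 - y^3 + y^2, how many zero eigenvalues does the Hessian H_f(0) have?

Hessian at 0 has rank 1.

1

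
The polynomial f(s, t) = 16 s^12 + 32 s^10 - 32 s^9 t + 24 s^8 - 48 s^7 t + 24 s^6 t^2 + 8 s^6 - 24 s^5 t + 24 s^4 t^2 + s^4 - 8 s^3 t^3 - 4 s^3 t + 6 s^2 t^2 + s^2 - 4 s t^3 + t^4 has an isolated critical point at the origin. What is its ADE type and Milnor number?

Type A_3, Milnor number mu = 3.

The Hessian of f at 0 has rank 1. Corank 1: A-series; mu = 3 gives A_3.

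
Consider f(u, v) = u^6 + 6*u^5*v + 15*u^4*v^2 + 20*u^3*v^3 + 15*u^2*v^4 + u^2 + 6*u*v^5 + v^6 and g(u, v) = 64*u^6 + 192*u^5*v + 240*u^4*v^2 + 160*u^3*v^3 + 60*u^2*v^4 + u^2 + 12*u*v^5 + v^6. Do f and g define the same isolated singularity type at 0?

Yes.

The Hessian of f at 0 has rank 1. Corank 1: A-series; mu = 5 gives A_5. The Hessian of g at 0 has rank 1. Corank 1: A-series; mu = 5 gives A_5. Both have type A_5, hence right-equivalent.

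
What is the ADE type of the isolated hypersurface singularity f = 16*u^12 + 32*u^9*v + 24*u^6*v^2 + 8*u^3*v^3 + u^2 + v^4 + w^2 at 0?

The Hessian of f at 0 has rank 2. Corank 1: A-series; mu = 3 gives A_3.

A_{3}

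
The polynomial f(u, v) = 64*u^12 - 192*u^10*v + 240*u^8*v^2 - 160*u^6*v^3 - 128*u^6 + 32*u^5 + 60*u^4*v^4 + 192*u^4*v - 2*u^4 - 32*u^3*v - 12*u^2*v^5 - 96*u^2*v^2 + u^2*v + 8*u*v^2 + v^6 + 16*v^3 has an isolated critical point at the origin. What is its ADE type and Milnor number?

Type D_7, Milnor number mu = 7.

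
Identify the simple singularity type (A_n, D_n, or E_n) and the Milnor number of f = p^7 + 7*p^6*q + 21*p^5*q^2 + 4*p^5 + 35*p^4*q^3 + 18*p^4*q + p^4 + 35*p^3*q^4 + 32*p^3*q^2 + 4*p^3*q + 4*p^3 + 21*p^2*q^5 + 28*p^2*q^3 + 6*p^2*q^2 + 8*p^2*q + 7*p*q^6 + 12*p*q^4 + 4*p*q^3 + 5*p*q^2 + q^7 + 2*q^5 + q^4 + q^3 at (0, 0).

Type D_5, Milnor number mu = 5.

The Hessian of f at 0 is [[0, 0], [0, 0]] with rank 0, so corank 2. A Groebner basis of the Jacobian ideal J(f) in C{p,q} is {p*q^2 + 2*p*q + q^2, -4*p*q + q^3 - 2*q^2, p^2 + 3*p*q/2 + q^2/2}; counting standard monomials gives mu = 5. Corank 2; j^3 = (p + q)*(2*p + q)^2 has shape L^2 M (L != M), so D-series; mu = 5 gives D_5.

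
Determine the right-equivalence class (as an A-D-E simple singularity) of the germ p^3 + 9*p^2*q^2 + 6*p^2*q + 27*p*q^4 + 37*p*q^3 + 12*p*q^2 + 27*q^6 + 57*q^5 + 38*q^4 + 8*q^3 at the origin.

E7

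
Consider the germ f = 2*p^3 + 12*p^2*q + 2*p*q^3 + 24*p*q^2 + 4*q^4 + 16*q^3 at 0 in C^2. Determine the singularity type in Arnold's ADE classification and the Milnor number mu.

The Hessian of f at 0 has rank 0. Corank 2; j^3 = 2*(p + 2*q)^3 is a perfect cube, so E-series; the 4-jet and mu = 7 give E_7.

Type E_7, Milnor number mu = 7.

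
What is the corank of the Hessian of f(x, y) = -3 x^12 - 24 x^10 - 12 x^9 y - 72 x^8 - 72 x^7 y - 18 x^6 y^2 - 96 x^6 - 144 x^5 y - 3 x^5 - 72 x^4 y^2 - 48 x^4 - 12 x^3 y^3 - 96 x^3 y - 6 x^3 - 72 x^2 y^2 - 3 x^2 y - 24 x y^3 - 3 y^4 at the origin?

2

Hessian at 0 has rank 0.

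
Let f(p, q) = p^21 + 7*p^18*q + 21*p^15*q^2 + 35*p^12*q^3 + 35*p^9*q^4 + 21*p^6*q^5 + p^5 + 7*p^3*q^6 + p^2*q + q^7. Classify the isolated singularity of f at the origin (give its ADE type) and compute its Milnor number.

Type D_8, Milnor number mu = 8.

The Hessian of f at 0 has rank 0. Corank 2; j^3 = p^2*q has shape L^2 M (L != M), so D-series; mu = 8 gives D_8.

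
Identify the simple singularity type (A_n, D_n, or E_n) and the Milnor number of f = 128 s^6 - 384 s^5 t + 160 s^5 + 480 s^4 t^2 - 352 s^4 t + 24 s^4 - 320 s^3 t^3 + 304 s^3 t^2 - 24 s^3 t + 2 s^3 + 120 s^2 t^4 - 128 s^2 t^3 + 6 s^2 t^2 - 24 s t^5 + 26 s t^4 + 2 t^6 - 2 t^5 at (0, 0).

The Hessian of f at 0 has rank 0. Corank 2; j^3 = 2*s^3 is a perfect cube, so E-series; the 5-jet and mu = 8 give E_8.

Type E8, Milnor number mu = 8.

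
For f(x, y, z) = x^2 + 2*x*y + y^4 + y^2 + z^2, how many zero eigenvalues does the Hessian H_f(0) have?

1

The Hessian at 0 is [[2, 2, 0], [2, 2, 0], [0, 0, 2]] of rank 2; hence corank 1.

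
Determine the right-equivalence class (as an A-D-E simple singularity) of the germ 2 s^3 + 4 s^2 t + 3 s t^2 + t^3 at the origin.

D4

The Hessian of f at 0 has rank 0. Corank 2; j^3 = (s + t)*(2*s^2 + 2*s*t + t^2) splits into three distinct lines over C (the quadratic factor has nonzero discriminant), so D_4.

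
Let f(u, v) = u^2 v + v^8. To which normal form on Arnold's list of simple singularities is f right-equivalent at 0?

D_{9}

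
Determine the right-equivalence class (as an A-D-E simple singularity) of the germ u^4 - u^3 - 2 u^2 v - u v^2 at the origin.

D_{5}

The Hessian of f at 0 has rank 0. Corank 2; j^3 = -u*(u + v)^2 has shape L^2 M (L != M), so D-series; mu = 5 gives D_5.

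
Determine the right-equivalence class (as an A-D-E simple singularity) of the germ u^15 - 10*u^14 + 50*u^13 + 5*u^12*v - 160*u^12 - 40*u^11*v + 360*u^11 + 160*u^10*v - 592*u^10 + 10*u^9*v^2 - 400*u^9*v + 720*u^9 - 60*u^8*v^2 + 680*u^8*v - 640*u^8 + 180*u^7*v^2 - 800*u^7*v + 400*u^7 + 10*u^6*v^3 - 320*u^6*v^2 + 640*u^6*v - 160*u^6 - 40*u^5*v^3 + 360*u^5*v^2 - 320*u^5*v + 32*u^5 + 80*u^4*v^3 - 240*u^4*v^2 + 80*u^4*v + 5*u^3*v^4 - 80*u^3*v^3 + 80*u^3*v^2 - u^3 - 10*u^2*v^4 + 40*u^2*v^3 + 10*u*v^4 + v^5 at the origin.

E_{8}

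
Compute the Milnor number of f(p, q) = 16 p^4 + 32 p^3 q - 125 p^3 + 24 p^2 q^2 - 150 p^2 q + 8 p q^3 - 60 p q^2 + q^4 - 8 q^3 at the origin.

The Hessian of f at 0 is [[0, 0], [0, 0]] with rank 0, so corank 2. A Groebner basis of the Jacobian ideal J(f) in C{p,q} is {q^4, p*q^2 + 13*q^3/30, p^2 + 4*p*q/5 + 4*q^2/25}; counting standard monomials gives mu = 6. Corank 2; j^3 = -(5*p + 2*q)^3 is a perfect cube, so E-series; the 4-jet and mu = 6 give E_6.

6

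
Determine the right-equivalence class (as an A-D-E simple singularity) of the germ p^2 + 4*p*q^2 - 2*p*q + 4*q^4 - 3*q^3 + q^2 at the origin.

The Hessian of f at 0 is [[2, -2], [-2, 2]] with rank 1, so corank 1. A Groebner basis of the Jacobian ideal J(f) in C{p,q} is {q^2, p - q}; counting standard monomials gives mu = 2. Corank 1: A-series; mu = 2 gives A_2.

A_{2}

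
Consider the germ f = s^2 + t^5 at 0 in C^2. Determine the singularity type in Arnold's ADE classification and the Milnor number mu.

Type A4, Milnor number mu = 4.

The Hessian of f at 0 has rank 1. Corank 1: A-series; mu = 4 gives A_4.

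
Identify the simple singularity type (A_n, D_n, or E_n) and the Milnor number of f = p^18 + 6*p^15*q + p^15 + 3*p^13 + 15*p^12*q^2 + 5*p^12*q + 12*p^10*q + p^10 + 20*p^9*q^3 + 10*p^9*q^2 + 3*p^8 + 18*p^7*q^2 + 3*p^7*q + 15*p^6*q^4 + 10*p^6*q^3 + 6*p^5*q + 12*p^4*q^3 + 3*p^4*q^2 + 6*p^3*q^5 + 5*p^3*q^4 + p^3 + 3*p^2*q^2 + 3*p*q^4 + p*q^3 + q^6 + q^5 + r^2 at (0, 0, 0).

Type E_7, Milnor number mu = 7.

The Hessian of f at 0 is [[0, 0, 0], [0, 0, 0], [0, 0, 2]] with rank 1, so corank 2. A Groebner basis of the Jacobian ideal J(f) in C{p,q,r} is {-p^2 + q^4 - q^3/3, p^3, p^2*q + p^2/3 + q^3/9, p^2 + p*q^2 + q^3/3, r}; counting standard monomials gives mu = 7. Corank 2; j^3 = p^3 is a perfect cube, so E-series; the 4-jet and mu = 7 give E_7.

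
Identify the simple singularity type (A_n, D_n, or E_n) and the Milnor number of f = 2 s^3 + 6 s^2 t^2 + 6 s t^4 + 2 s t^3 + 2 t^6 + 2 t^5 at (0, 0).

The Hessian of f at 0 has rank 0. Corank 2; j^3 = 2*s^3 is a perfect cube, so E-series; the 4-jet and mu = 7 give E_7.

Type E_7, Milnor number mu = 7.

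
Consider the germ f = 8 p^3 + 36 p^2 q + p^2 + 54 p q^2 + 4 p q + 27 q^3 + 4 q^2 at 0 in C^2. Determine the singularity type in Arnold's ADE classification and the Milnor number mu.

Type A_2, Milnor number mu = 2.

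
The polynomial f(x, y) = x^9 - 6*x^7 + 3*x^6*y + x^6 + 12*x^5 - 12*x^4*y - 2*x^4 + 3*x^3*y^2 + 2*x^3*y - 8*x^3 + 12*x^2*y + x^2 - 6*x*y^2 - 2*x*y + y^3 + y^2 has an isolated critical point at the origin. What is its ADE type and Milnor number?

Type A2, Milnor number mu = 2.

The Hessian of f at 0 is [[2, -2], [-2, 2]] with rank 1, so corank 1. A Groebner basis of the Jacobian ideal J(f) in C{x,y} is {y^2, x - y}; counting standard monomials gives mu = 2. Corank 1: A-series; mu = 2 gives A_2.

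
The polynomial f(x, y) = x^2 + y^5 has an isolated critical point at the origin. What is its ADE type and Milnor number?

The Hessian of f at 0 has rank 1. Corank 1: A-series; mu = 4 gives A_4.

Type A_4, Milnor number mu = 4.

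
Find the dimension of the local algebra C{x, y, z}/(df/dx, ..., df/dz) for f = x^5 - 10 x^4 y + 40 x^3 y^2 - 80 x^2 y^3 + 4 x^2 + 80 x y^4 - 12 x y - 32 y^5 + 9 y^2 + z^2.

The Hessian of f at 0 has rank 2. Corank 1: A-series; mu = 4 gives A_4.

4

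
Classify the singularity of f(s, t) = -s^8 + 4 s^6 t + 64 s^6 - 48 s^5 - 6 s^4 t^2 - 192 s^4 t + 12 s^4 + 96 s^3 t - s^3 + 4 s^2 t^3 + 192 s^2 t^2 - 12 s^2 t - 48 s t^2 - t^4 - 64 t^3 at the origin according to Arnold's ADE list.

The Hessian of f at 0 has rank 0. Corank 2; j^3 = -(s + 4*t)^3 is a perfect cube, so E-series; the 4-jet and mu = 6 give E_6.

E6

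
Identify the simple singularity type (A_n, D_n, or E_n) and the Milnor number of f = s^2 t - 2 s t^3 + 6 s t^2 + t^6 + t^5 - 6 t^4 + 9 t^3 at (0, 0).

The Hessian of f at 0 is [[0, 0], [0, 0]] with rank 0, so corank 2. A Groebner basis of the Jacobian ideal J(f) in C{s,t} is {s^3 - 3*s^2/2 - 51*s*t^2/2 - 117*s*t/2 - 162*t^2, s^2*t + s^2/6 + 35*s*t^2/6 + 19*s*t/2 + 27*t^2, -s*t + t^3 - 3*t^2}; counting standard monomials gives mu = 7. Corank 2; j^3 = t*(s + 3*t)^2 has shape L^2 M (L != M), so D-series; mu = 7 gives D_7.

Type D7, Milnor number mu = 7.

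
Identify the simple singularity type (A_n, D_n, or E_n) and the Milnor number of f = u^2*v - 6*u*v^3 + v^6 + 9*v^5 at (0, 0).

Type D_{7}, Milnor number mu = 7.

The Hessian of f at 0 has rank 0. Corank 2; j^3 = u^2*v has shape L^2 M (L != M), so D-series; mu = 7 gives D_7.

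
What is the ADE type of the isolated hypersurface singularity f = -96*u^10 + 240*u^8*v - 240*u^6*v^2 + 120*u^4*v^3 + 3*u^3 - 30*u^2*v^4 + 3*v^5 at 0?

E_8

The Hessian of f at 0 has rank 0. Corank 2; j^3 = 3*u^3 is a perfect cube, so E-series; the 5-jet and mu = 8 give E_8.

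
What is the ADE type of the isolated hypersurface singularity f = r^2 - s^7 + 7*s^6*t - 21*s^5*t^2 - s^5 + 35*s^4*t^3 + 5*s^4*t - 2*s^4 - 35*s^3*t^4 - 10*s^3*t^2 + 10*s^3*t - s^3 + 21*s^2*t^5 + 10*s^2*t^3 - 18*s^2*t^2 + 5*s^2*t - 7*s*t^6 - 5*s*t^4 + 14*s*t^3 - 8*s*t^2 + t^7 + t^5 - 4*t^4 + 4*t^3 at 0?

The Hessian of f at 0 has rank 1. Corank 2; j^3 = -(s - 2*t)^2*(s - t) has shape L^2 M (L != M), so D-series; mu = 8 gives D_8.

D8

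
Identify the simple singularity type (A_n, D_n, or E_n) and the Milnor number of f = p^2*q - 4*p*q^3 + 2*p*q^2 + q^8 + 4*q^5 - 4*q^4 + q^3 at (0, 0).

Type D_{9}, Milnor number mu = 9.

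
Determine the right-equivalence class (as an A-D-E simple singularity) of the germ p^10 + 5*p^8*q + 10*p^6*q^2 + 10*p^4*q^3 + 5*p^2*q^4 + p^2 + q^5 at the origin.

The Hessian of f at 0 has rank 1. Corank 1: A-series; mu = 4 gives A_4.

A_{4}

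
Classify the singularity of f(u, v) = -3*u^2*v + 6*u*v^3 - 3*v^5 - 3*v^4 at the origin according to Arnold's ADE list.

The Hessian of f at 0 has rank 0. Corank 2; j^3 = -3*u^2*v has shape L^2 M (L != M), so D-series; mu = 5 gives D_5.

D5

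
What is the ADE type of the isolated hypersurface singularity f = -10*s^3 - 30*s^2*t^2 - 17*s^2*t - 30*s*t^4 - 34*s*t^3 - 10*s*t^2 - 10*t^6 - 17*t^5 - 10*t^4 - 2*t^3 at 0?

D_4

The Hessian of f at 0 has rank 0. Corank 2; j^3 = -(2*s + t)*(5*s^2 + 6*s*t + 2*t^2) splits into three distinct lines over C (the quadratic factor has nonzero discriminant), so D_4.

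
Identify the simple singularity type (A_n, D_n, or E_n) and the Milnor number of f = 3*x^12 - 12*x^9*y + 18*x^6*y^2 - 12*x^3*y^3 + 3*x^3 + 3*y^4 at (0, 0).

Type E_6, Milnor number mu = 6.

The Hessian of f at 0 has rank 0. Corank 2; j^3 = 3*x^3 is a perfect cube, so E-series; the 4-jet and mu = 6 give E_6.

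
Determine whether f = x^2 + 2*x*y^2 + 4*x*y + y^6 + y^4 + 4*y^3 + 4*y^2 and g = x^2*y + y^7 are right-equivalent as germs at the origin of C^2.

No.

The Hessian of f at 0 has rank 1. Corank 1: A-series; mu = 5 gives A_5. The Hessian of g at 0 has rank 0. Corank 2; j^3 = x^2*y has shape L^2 M (L != M), so D-series; mu = 8 gives D_8. f is A_5 but g is D_8, hence not right-equivalent.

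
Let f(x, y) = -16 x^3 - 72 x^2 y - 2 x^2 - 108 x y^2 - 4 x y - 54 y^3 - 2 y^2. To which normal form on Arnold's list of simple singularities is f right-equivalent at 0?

A2

The Hessian of f at 0 has rank 1. Corank 1: A-series; mu = 2 gives A_2.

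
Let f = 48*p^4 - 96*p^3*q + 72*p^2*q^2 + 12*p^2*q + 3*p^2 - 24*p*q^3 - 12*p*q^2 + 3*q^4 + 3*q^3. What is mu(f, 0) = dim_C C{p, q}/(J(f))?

2

The Hessian of f at 0 is [[6, 0], [0, 0]] with rank 1, so corank 1. A Groebner basis of the Jacobian ideal J(f) in C{p,q} is {q^2, p}; counting standard monomials gives mu = 2. Corank 1: A-series; mu = 2 gives A_2.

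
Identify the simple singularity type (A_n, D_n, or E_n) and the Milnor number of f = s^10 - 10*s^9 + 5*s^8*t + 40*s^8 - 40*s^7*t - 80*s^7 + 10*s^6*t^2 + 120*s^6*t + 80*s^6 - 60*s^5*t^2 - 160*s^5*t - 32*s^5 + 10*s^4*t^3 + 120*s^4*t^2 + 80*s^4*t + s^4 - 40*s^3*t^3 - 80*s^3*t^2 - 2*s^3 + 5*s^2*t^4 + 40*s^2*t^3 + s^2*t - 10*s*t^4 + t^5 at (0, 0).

The Hessian of f at 0 has rank 0. Corank 2; j^3 = -s^2*(2*s - t) has shape L^2 M (L != M), so D-series; mu = 6 gives D_6.

Type D_6, Milnor number mu = 6.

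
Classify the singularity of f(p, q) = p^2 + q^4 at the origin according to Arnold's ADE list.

The Hessian of f at 0 is [[2, 0], [0, 0]] with rank 1, so corank 1. A Groebner basis of the Jacobian ideal J(f) in C{p,q} is {q^3, p}; counting standard monomials gives mu = 3. Corank 1: A-series; mu = 3 gives A_3.

A3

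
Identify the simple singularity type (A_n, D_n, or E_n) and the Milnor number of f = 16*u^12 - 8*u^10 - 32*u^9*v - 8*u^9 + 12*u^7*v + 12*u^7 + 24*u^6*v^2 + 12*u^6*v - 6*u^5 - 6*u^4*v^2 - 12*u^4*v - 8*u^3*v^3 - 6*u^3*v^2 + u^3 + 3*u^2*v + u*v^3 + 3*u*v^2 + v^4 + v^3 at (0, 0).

The Hessian of f at 0 has rank 0. Corank 2; j^3 = (u + v)^3 is a perfect cube, so E-series; the 4-jet and mu = 7 give E_7.

Type E7, Milnor number mu = 7.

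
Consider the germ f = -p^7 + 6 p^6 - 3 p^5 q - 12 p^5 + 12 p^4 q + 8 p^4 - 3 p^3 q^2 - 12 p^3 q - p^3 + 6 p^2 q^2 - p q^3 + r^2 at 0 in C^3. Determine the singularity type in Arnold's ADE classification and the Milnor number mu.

Type E_7, Milnor number mu = 7.

The Hessian of f at 0 is [[0, 0, 0], [0, 0, 0], [0, 0, 2]] with rank 1, so corank 2. A Groebner basis of the Jacobian ideal J(f) in C{p,q,r} is {3*p^2/4 + q^4 + q^3/4, p^3, p^2*q - p^2/4 - q^3/12, -p^2 + p*q^2 - q^3/3, r}; counting standard monomials gives mu = 7. Corank 2; j^3 = -p^3 is a perfect cube, so E-series; the 4-jet and mu = 7 give E_7.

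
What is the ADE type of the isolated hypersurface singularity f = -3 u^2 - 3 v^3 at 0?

The Hessian of f at 0 has rank 1. Corank 1: A-series; mu = 2 gives A_2.

A_2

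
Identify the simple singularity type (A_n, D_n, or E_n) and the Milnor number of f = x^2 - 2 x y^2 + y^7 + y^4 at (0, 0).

Type A_{6}, Milnor number mu = 6.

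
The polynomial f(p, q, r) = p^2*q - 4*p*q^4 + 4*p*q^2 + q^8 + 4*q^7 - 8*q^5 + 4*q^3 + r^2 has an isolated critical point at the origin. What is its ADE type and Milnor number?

Type D_{9}, Milnor number mu = 9.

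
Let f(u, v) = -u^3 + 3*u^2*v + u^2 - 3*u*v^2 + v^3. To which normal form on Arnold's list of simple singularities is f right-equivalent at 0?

A_{2}

The Hessian of f at 0 has rank 1. Corank 1: A-series; mu = 2 gives A_2.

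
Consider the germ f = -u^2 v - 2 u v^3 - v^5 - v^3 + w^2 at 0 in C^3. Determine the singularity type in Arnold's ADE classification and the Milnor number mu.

The Hessian of f at 0 is [[0, 0, 0], [0, 0, 0], [0, 0, 2]] with rank 1, so corank 2. A Groebner basis of the Jacobian ideal J(f) in C{u,v,w} is {v^3, u^2 + 3*v^2, u*v, w}; counting standard monomials gives mu = 4. Corank 2; j^3 = -v*(u^2 + v^2) splits into three distinct lines over C (the quadratic factor has nonzero discriminant), so D_4.

Type D4, Milnor number mu = 4.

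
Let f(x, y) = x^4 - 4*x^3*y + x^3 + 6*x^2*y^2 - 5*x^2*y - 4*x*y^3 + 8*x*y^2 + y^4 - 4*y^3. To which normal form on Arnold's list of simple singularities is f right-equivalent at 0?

D_{5}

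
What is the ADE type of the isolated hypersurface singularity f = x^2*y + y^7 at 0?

The Hessian of f at 0 has rank 0. Corank 2; j^3 = x^2*y has shape L^2 M (L != M), so D-series; mu = 8 gives D_8.

D_8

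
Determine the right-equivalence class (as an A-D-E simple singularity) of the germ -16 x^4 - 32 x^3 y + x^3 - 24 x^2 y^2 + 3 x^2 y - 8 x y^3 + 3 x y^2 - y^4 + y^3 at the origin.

E6

The Hessian of f at 0 has rank 0. Corank 2; j^3 = (x + y)^3 is a perfect cube, so E-series; the 4-jet and mu = 6 give E_6.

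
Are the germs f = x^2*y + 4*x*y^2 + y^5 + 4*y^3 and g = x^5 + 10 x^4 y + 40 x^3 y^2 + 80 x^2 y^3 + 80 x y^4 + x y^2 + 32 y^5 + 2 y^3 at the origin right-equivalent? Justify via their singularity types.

Yes.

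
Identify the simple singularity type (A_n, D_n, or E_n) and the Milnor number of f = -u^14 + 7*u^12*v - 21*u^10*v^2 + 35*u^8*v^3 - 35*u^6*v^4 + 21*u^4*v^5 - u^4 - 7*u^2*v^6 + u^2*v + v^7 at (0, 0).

Type D8, Milnor number mu = 8.

The Hessian of f at 0 has rank 0. Corank 2; j^3 = u^2*v has shape L^2 M (L != M), so D-series; mu = 8 gives D_8.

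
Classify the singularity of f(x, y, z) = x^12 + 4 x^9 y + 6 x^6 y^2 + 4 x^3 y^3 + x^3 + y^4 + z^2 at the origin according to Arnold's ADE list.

E_{6}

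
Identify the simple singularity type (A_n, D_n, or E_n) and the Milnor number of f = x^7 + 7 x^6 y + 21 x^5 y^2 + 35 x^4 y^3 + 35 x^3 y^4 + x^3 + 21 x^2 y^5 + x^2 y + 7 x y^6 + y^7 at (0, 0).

Type D_{8}, Milnor number mu = 8.

The Hessian of f at 0 is [[0, 0], [0, 0]] with rank 0, so corank 2. A Groebner basis of the Jacobian ideal J(f) in C{x,y} is {-x*y/7 + y^6, x*y^2, x^2 + x*y}; counting standard monomials gives mu = 8. Corank 2; j^3 = x^2*(x + y) has shape L^2 M (L != M), so D-series; mu = 8 gives D_8.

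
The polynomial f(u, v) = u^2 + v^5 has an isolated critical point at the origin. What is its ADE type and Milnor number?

Type A_{4}, Milnor number mu = 4.

The Hessian of f at 0 has rank 1. Corank 1: A-series; mu = 4 gives A_4.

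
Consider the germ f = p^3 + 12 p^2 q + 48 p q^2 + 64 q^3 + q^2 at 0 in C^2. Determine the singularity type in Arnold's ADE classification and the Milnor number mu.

Type A_{2}, Milnor number mu = 2.

The Hessian of f at 0 is [[0, 0], [0, 2]] with rank 1, so corank 1. A Groebner basis of the Jacobian ideal J(f) in C{p,q} is {p^2, q}; counting standard monomials gives mu = 2. Corank 1: A-series; mu = 2 gives A_2.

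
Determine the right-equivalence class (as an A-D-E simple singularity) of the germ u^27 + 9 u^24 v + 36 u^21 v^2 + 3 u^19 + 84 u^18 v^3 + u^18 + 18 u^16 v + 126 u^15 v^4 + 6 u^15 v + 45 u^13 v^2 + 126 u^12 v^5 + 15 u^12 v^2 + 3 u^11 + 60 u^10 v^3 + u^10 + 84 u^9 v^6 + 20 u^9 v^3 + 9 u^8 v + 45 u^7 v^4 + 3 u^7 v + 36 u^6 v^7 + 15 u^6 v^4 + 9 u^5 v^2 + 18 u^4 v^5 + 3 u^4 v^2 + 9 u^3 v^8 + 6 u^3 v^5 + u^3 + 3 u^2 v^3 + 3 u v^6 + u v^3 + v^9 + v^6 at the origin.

E7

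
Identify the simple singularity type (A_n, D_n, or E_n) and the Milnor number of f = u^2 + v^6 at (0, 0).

Type A_5, Milnor number mu = 5.

The Hessian of f at 0 has rank 1. Corank 1: A-series; mu = 5 gives A_5.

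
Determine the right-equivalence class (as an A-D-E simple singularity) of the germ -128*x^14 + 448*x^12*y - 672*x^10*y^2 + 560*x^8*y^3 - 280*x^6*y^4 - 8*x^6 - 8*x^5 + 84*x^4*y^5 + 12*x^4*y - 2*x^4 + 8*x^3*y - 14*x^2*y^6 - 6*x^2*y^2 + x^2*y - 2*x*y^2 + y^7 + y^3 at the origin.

D_8

The Hessian of f at 0 has rank 0. Corank 2; j^3 = y*(x - y)^2 has shape L^2 M (L != M), so D-series; mu = 8 gives D_8.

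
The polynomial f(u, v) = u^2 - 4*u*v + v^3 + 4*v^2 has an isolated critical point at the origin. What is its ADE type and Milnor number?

Type A_2, Milnor number mu = 2.

The Hessian of f at 0 is [[2, -4], [-4, 8]] with rank 1, so corank 1. A Groebner basis of the Jacobian ideal J(f) in C{u,v} is {v^2, u - 2*v}; counting standard monomials gives mu = 2. Corank 1: A-series; mu = 2 gives A_2.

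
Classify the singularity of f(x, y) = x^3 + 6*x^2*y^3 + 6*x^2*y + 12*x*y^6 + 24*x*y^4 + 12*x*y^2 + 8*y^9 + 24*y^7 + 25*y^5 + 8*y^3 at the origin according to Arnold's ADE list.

E_{8}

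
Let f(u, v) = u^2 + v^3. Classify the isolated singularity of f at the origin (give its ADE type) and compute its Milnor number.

The Hessian of f at 0 has rank 1. Corank 1: A-series; mu = 2 gives A_2.

Type A2, Milnor number mu = 2.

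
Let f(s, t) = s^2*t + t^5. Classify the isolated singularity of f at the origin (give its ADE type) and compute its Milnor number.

Type D_{6}, Milnor number mu = 6.

The Hessian of f at 0 is [[0, 0], [0, 0]] with rank 0, so corank 2. A Groebner basis of the Jacobian ideal J(f) in C{s,t} is {s^2/5 + t^4, s^3, s*t}; counting standard monomials gives mu = 6. Corank 2; j^3 = s^2*t has shape L^2 M (L != M), so D-series; mu = 6 gives D_6.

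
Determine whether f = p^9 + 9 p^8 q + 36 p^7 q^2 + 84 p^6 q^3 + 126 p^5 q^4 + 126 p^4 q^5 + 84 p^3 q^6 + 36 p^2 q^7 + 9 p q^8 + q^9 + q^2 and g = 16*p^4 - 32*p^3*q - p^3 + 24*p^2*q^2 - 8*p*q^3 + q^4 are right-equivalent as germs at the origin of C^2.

No.

The Hessian of f at 0 has rank 1. Corank 1: A-series; mu = 8 gives A_8. The Hessian of g at 0 has rank 0. Corank 2; j^3 = -p^3 is a perfect cube, so E-series; the 4-jet and mu = 6 give E_6. f is A_8 but g is E_6, hence not right-equivalent.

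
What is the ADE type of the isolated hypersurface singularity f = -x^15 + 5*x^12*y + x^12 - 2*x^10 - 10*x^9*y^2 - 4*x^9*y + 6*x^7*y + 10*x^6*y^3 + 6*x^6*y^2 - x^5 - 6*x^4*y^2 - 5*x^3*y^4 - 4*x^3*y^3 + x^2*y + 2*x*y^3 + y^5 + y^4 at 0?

The Hessian of f at 0 is [[0, 0], [0, 0]] with rank 0, so corank 2. A Groebner basis of the Jacobian ideal J(f) in C{x,y} is {x*y^2, x*y + y^3, x^2 - 4*x*y}; counting standard monomials gives mu = 5. Corank 2; j^3 = x^2*y has shape L^2 M (L != M), so D-series; mu = 5 gives D_5.

D5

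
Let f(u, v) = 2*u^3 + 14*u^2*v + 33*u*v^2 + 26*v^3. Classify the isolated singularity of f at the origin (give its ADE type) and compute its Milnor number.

The Hessian of f at 0 has rank 0. Corank 2; j^3 = (u + 2*v)*(2*u^2 + 10*u*v + 13*v^2) splits into three distinct lines over C (the quadratic factor has nonzero discriminant), so D_4.

Type D4, Milnor number mu = 4.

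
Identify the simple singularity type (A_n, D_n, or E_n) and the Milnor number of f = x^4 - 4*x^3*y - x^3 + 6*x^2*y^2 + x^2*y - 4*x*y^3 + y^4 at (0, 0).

Type D_{5}, Milnor number mu = 5.

The Hessian of f at 0 has rank 0. Corank 2; j^3 = -x^2*(x - y) has shape L^2 M (L != M), so D-series; mu = 5 gives D_5.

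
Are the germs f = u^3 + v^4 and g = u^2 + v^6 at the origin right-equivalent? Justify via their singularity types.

The Hessian of f at 0 has rank 0. Corank 2; j^3 = u^3 is a perfect cube, so E-series; the 4-jet and mu = 6 give E_6. The Hessian of g at 0 has rank 1. Corank 1: A-series; mu = 5 gives A_5. f is E_6 but g is A_5, hence not right-equivalent.

No.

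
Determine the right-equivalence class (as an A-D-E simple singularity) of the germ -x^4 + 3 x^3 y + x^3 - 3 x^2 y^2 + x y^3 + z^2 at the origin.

E7

The Hessian of f at 0 has rank 1. Corank 2; j^3 = x^3 is a perfect cube, so E-series; the 4-jet and mu = 7 give E_7.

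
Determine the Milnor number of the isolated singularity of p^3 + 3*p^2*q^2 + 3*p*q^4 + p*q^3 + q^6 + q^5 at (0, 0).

7

The Hessian of f at 0 is [[0, 0], [0, 0]] with rank 0, so corank 2. A Groebner basis of the Jacobian ideal J(f) in C{p,q} is {-p^2 + q^4 - q^3/3, p^3, p^2*q + p^2/3 + q^3/9, p^2 + p*q^2 + q^3/3}; counting standard monomials gives mu = 7. Corank 2; j^3 = p^3 is a perfect cube, so E-series; the 4-jet and mu = 7 give E_7.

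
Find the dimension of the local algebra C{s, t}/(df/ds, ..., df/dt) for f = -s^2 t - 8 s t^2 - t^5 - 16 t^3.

6

The Hessian of f at 0 has rank 0. Corank 2; j^3 = -t*(s + 4*t)^2 has shape L^2 M (L != M), so D-series; mu = 6 gives D_6.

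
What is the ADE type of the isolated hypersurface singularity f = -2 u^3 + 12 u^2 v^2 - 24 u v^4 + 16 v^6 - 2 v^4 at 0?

The Hessian of f at 0 has rank 0. Corank 2; j^3 = -2*u^3 is a perfect cube, so E-series; the 4-jet and mu = 6 give E_6.

E_{6}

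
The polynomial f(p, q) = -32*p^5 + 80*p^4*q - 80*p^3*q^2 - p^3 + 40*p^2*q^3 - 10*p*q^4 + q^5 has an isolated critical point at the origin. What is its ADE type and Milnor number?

The Hessian of f at 0 has rank 0. Corank 2; j^3 = -p^3 is a perfect cube, so E-series; the 5-jet and mu = 8 give E_8.

Type E8, Milnor number mu = 8.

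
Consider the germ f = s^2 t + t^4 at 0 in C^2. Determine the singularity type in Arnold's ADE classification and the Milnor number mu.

The Hessian of f at 0 is [[0, 0], [0, 0]] with rank 0, so corank 2. A Groebner basis of the Jacobian ideal J(f) in C{s,t} is {s^3, s^2/4 + t^3, s*t}; counting standard monomials gives mu = 5. Corank 2; j^3 = s^2*t has shape L^2 M (L != M), so D-series; mu = 5 gives D_5.

Type D5, Milnor number mu = 5.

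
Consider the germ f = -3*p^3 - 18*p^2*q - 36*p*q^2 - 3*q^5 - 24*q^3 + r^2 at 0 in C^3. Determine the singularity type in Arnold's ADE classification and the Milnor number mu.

Type E_{8}, Milnor number mu = 8.

The Hessian of f at 0 is [[0, 0, 0], [0, 0, 0], [0, 0, 2]] with rank 1, so corank 2. A Groebner basis of the Jacobian ideal J(f) in C{p,q,r} is {q^4, p^2 + 4*p*q + 4*q^2, r}; counting standard monomials gives mu = 8. Corank 2; j^3 = -3*(p + 2*q)^3 is a perfect cube, so E-series; the 5-jet and mu = 8 give E_8.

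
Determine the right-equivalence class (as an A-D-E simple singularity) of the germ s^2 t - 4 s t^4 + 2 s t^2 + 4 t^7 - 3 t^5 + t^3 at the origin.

The Hessian of f at 0 is [[0, 0], [0, 0]] with rank 0, so corank 2. A Groebner basis of the Jacobian ideal J(f) in C{s,t} is {-s*t/2 + t^4 - t^2/2, s*t^2 + t^3, s^2 + 9*s*t/2 + 7*t^2/2}; counting standard monomials gives mu = 6. Corank 2; j^3 = t*(s + t)^2 has shape L^2 M (L != M), so D-series; mu = 6 gives D_6.

D_6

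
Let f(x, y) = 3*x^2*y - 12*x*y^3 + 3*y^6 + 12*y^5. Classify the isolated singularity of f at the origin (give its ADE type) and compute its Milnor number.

Type D_{7}, Milnor number mu = 7.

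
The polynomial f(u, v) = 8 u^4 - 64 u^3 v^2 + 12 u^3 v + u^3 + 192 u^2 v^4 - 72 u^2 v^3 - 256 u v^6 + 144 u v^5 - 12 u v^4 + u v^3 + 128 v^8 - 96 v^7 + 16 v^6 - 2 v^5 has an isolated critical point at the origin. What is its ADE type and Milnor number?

The Hessian of f at 0 is [[0, 0], [0, 0]] with rank 0, so corank 2. A Groebner basis of the Jacobian ideal J(f) in C{u,v} is {-u^2/8 + v^4 - v^3/24, u^3, u^2*v + u^2/24 + v^3/72, -5*u^2/12 + u*v^2 - 5*v^3/36}; counting standard monomials gives mu = 7. Corank 2; j^3 = u^3 is a perfect cube, so E-series; the 4-jet and mu = 7 give E_7.

Type E_7, Milnor number mu = 7.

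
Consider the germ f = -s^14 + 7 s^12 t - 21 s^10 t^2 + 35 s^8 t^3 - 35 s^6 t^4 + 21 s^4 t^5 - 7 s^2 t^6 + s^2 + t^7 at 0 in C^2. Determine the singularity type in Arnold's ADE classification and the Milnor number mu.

Type A6, Milnor number mu = 6.

The Hessian of f at 0 has rank 1. Corank 1: A-series; mu = 6 gives A_6.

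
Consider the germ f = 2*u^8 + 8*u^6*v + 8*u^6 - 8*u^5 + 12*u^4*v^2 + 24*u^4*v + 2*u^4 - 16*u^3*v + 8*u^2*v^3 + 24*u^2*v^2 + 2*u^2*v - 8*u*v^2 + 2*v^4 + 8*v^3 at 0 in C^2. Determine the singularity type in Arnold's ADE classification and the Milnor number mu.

Type D_5, Milnor number mu = 5.

The Hessian of f at 0 has rank 0. Corank 2; j^3 = 2*v*(u - 2*v)^2 has shape L^2 M (L != M), so D-series; mu = 5 gives D_5.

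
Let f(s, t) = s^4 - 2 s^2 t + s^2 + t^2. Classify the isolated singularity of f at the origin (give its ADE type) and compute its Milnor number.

Type A_{1}, Milnor number mu = 1.

The Hessian of f at 0 has rank 2. Corank 0: nondegenerate Morse point, so A_1.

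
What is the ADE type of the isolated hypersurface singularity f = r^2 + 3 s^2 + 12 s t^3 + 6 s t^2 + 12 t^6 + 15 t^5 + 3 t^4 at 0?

A_4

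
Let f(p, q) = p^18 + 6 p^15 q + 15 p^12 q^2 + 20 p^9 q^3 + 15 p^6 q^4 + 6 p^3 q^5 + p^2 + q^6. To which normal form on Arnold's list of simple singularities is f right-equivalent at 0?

A5

The Hessian of f at 0 is [[2, 0], [0, 0]] with rank 1, so corank 1. A Groebner basis of the Jacobian ideal J(f) in C{p,q} is {q^5, p}; counting standard monomials gives mu = 5. Corank 1: A-series; mu = 5 gives A_5.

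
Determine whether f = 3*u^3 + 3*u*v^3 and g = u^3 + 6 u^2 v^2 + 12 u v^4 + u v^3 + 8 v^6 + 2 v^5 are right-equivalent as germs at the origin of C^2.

The Hessian of f at 0 has rank 0. Corank 2; j^3 = 3*u^3 is a perfect cube, so E-series; the 4-jet and mu = 7 give E_7. The Hessian of g at 0 has rank 0. Corank 2; j^3 = u^3 is a perfect cube, so E-series; the 4-jet and mu = 7 give E_7. Both have type E_7, hence right-equivalent.

Yes.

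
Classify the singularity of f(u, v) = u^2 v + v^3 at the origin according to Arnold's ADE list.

D_{4}

The Hessian of f at 0 is [[0, 0], [0, 0]] with rank 0, so corank 2. A Groebner basis of the Jacobian ideal J(f) in C{u,v} is {v^3, u^2 + 3*v^2, u*v}; counting standard monomials gives mu = 4. Corank 2; j^3 = v*(u^2 + v^2) splits into three distinct lines over C (the quadratic factor has nonzero discriminant), so D_4.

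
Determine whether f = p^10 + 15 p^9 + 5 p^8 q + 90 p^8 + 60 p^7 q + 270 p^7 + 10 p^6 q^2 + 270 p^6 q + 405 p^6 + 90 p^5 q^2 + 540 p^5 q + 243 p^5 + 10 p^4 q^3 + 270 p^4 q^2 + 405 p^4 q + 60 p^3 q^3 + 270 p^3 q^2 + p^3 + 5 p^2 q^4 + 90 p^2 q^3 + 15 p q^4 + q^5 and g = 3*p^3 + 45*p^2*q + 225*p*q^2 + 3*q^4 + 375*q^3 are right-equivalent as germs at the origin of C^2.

No.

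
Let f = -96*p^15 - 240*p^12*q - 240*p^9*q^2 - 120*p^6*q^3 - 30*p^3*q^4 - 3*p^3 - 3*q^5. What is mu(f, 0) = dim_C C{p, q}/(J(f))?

The Hessian of f at 0 is [[0, 0], [0, 0]] with rank 0, so corank 2. A Groebner basis of the Jacobian ideal J(f) in C{p,q} is {q^4, p^2}; counting standard monomials gives mu = 8. Corank 2; j^3 = -3*p^3 is a perfect cube, so E-series; the 5-jet and mu = 8 give E_8.

8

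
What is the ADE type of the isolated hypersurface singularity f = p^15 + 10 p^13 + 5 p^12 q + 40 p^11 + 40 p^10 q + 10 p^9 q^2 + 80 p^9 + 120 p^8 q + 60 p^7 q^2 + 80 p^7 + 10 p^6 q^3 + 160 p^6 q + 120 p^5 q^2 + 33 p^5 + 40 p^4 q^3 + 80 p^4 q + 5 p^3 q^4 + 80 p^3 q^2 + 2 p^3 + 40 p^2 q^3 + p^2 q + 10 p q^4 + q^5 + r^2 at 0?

D_6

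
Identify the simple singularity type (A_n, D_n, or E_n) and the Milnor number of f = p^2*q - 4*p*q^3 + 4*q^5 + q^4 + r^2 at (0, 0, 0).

The Hessian of f at 0 has rank 1. Corank 2; j^3 = p^2*q has shape L^2 M (L != M), so D-series; mu = 5 gives D_5.

Type D_{5}, Milnor number mu = 5.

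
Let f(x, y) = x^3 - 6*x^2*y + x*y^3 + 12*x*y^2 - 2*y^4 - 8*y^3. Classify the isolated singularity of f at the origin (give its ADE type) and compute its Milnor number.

Type E7, Milnor number mu = 7.

The Hessian of f at 0 is [[0, 0], [0, 0]] with rank 0, so corank 2. A Groebner basis of the Jacobian ideal J(f) in C{x,y} is {x^3 - 6*x^2*y - 48*x^2 + 192*x*y - 192*y^2, 6*x^2 + x*y^2 - 24*x*y + 24*y^2, 3*x^2 - 12*x*y + y^3 + 12*y^2}; counting standard monomials gives mu = 7. Corank 2; j^3 = (x - 2*y)^3 is a perfect cube, so E-series; the 4-jet and mu = 7 give E_7.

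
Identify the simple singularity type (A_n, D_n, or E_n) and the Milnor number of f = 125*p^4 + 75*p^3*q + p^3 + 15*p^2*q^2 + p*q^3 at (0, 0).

The Hessian of f at 0 has rank 0. Corank 2; j^3 = p^3 is a perfect cube, so E-series; the 4-jet and mu = 7 give E_7.

Type E_{7}, Milnor number mu = 7.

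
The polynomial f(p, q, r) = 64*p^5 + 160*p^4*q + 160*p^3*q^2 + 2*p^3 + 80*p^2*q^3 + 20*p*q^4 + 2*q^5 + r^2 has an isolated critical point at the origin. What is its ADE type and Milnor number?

The Hessian of f at 0 has rank 1. Corank 2; j^3 = 2*p^3 is a perfect cube, so E-series; the 5-jet and mu = 8 give E_8.

Type E_8, Milnor number mu = 8.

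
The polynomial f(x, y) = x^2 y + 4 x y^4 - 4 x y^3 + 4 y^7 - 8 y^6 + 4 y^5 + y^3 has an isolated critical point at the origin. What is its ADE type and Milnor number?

Type D_4, Milnor number mu = 4.

The Hessian of f at 0 is [[0, 0], [0, 0]] with rank 0, so corank 2. A Groebner basis of the Jacobian ideal J(f) in C{x,y} is {y^3, x^2 + 3*y^2, x*y}; counting standard monomials gives mu = 4. Corank 2; j^3 = y*(x^2 + y^2) splits into three distinct lines over C (the quadratic factor has nonzero discriminant), so D_4.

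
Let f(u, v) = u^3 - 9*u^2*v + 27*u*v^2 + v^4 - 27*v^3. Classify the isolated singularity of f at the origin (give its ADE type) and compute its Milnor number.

Type E_{6}, Milnor number mu = 6.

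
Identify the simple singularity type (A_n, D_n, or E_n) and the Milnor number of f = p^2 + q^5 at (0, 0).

The Hessian of f at 0 has rank 1. Corank 1: A-series; mu = 4 gives A_4.

Type A4, Milnor number mu = 4.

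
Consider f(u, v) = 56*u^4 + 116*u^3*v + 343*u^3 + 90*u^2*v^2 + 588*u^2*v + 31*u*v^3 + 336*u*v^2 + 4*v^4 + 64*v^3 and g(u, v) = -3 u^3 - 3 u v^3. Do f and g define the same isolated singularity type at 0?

Yes.

The Hessian of f at 0 is [[0, 0], [0, 0]] with rank 0, so corank 2. A Groebner basis of the Jacobian ideal J(f) in C{u,v} is {17294403*u^2/4 + 4941258*u*v + v^4 - 343*v^3/4 + 1411788*v^2, u^3 + 2205*u^2 + 2520*u*v + v^3/7 + 720*v^2, u^2*v - 10633*u^2/4 - 3038*u*v - 23*v^3/84 - 868*v^2, 2401*u^2 + u*v^2 + 2744*u*v + 11*v^3/21 + 784*v^2}; counting standard monomials gives mu = 7. Corank 2; j^3 = (7*u + 4*v)^3 is a perfect cube, so E-series; the 4-jet and mu = 7 give E_7. The Hessian of g at 0 is [[0, 0], [0, 0]] with rank 0, so corank 2. A Groebner basis of the Jacobian ideal J(g) in C{u,v} is {u^3, u*v^2, 3*u^2 + v^3}; counting standard monomials gives mu = 7. Corank 2; j^3 = -3*u^3 is a perfect cube, so E-series; the 4-jet and mu = 7 give E_7. Both have type E_7, hence right-equivalent.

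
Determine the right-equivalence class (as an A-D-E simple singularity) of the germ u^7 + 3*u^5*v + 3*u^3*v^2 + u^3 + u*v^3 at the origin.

The Hessian of f at 0 has rank 0. Corank 2; j^3 = u^3 is a perfect cube, so E-series; the 4-jet and mu = 7 give E_7.

E_{7}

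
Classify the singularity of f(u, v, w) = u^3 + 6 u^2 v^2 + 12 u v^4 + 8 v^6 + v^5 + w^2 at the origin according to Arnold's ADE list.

E8

The Hessian of f at 0 is [[0, 0, 0], [0, 0, 0], [0, 0, 2]] with rank 1, so corank 2. A Groebner basis of the Jacobian ideal J(f) in C{u,v,w} is {v^4, u^3, u^2/4 + u*v^2, w}; counting standard monomials gives mu = 8. Corank 2; j^3 = u^3 is a perfect cube, so E-series; the 5-jet and mu = 8 give E_8.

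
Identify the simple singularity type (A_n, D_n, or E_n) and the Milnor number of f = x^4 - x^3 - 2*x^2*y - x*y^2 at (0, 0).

The Hessian of f at 0 has rank 0. Corank 2; j^3 = -x*(x + y)^2 has shape L^2 M (L != M), so D-series; mu = 5 gives D_5.

Type D_{5}, Milnor number mu = 5.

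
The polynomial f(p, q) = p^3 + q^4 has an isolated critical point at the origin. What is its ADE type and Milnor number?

Type E6, Milnor number mu = 6.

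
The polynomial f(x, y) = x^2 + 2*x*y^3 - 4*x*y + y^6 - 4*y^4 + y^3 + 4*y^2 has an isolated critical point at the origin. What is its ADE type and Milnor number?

Type A_2, Milnor number mu = 2.

The Hessian of f at 0 has rank 1. Corank 1: A-series; mu = 2 gives A_2.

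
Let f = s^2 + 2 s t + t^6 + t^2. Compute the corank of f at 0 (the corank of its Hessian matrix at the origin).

1

The Hessian at 0 is [[2, 2], [2, 2]] of rank 1; hence corank 1.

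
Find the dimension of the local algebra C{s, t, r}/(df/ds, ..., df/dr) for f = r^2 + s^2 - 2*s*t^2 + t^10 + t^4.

9

The Hessian of f at 0 has rank 2. Corank 1: A-series; mu = 9 gives A_9.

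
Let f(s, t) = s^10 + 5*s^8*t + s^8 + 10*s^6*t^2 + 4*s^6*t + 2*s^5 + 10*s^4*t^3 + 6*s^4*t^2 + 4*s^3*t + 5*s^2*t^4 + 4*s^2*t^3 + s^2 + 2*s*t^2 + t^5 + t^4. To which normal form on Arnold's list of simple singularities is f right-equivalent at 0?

A_{4}

The Hessian of f at 0 has rank 1. Corank 1: A-series; mu = 4 gives A_4.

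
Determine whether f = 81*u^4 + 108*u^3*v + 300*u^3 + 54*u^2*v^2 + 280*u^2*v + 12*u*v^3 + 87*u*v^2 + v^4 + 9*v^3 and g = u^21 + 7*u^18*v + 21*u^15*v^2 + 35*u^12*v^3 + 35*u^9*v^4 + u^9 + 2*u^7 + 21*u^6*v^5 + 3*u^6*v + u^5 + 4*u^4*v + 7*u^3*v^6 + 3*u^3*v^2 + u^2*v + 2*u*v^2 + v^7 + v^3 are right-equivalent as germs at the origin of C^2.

The Hessian of f at 0 has rank 0. Corank 2; j^3 = (3*u + v)*(10*u + 3*v)^2 has shape L^2 M (L != M), so D-series; mu = 5 gives D_5. The Hessian of g at 0 has rank 0. Corank 2; j^3 = v*(u + v)^2 has shape L^2 M (L != M), so D-series; mu = 8 gives D_8. f is D_5 but g is D_8, hence not right-equivalent.

No.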